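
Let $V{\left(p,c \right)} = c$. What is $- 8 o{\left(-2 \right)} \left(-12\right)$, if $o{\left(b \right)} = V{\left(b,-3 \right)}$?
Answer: $-288$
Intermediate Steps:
$o{\left(b \right)} = -3$
$- 8 o{\left(-2 \right)} \left(-12\right) = \left(-8\right) \left(-3\right) \left(-12\right) = 24 \left(-12\right) = -288$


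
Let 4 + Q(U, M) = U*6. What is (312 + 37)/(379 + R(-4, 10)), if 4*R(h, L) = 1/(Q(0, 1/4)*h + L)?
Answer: 36296/39417 ≈ 0.92082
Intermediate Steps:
Q(U, M) = -4 + 6*U (Q(U, M) = -4 + U*6 = -4 + 6*U)
R(h, L) = 1/(4*(L - 4*h)) (R(h, L) = 1/(4*((-4 + 6*0)*h + L)) = 1/(4*((-4 + 0)*h + L)) = 1/(4*(-4*h + L)) = 1/(4*(L - 4*h)))
(312 + 37)/(379 + R(-4, 10)) = (312 + 37)/(379 + 1/(4*(10 - 4*(-4)))) = 349/(379 + 1/(4*(10 + 16))) = 349/(379 + (1/4)/26) = 349/(379 + (1/4)*(1/26)) = 349/(379 + 1/104) = 349/(39417/104) = 349*(104/39417) = 36296/39417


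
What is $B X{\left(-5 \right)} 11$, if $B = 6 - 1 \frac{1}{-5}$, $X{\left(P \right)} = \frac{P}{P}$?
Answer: $\frac{341}{5} \approx 68.2$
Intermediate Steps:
$X{\left(P \right)} = 1$
$B = \frac{31}{5}$ ($B = 6 - 1 \left(- \frac{1}{5}\right) = 6 - - \frac{1}{5} = 6 + \frac{1}{5} = \frac{31}{5} \approx 6.2$)
$B X{\left(-5 \right)} 11 = \frac{31}{5} \cdot 1 \cdot 11 = \frac{31}{5} \cdot 11 = \frac{341}{5}$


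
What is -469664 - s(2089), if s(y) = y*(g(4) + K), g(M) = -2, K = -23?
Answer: -417439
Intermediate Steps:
s(y) = -25*y (s(y) = y*(-2 - 23) = y*(-25) = -25*y)
-469664 - s(2089) = -469664 - (-25)*2089 = -469664 - 1*(-52225) = -469664 + 52225 = -417439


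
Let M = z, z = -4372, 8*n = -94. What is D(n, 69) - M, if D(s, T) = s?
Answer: 17441/4 ≈ 4360.3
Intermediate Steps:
n = -47/4 (n = (⅛)*(-94) = -47/4 ≈ -11.750)
M = -4372
D(n, 69) - M = -47/4 - 1*(-4372) = -47/4 + 4372 = 17441/4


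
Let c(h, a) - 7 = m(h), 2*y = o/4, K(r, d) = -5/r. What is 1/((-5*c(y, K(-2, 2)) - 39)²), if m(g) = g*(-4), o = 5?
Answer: 4/15129 ≈ 0.00026439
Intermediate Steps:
m(g) = -4*g
y = 5/8 (y = (5/4)/2 = (5*(¼))/2 = (½)*(5/4) = 5/8 ≈ 0.62500)
c(h, a) = 7 - 4*h
1/((-5*c(y, K(-2, 2)) - 39)²) = 1/((-5*(7 - 4*5/8) - 39)²) = 1/((-5*(7 - 5/2) - 39)²) = 1/((-5*9/2 - 39)²) = 1/((-45/2 - 39)²) = 1/((-123/2)²) = 1/(15129/4) = 4/15129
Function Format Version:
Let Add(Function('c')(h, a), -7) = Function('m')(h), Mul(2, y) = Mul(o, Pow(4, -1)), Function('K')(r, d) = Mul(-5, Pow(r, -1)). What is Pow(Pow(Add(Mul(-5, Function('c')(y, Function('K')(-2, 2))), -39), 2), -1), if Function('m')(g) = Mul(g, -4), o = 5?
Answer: Rational(4, 15129) ≈ 0.00026439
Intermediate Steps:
Function('m')(g) = Mul(-4, g)
y = Rational(5, 8) (y = Mul(Rational(1, 2), Mul(5, Pow(4, -1))) = Mul(Rational(1, 2), Mul(5, Rational(1, 4))) = Mul(Rational(1, 2), Rational(5, 4)) = Rational(5, 8) ≈ 0.62500)
Function('c')(h, a) = Add(7, Mul(-4, h))
Pow(Pow(Add(Mul(-5, Function('c')(y, Function('K')(-2, 2))), -39), 2), -1) = Pow(Pow(Add(Mul(-5, Add(7, Mul(-4, Rational(5, 8)))), -39), 2), -1) = Pow(Pow(Add(Mul(-5, Add(7, Rational(-5, 2))), -39), 2), -1) = Pow(Pow(Add(Mul(-5, Rational(9, 2)), -39), 2), -1) = Pow(Pow(Add(Rational(-45, 2), -39), 2), -1) = Pow(Pow(Rational(-123, 2), 2), -1) = Pow(Rational(15129, 4), -1) = Rational(4, 15129)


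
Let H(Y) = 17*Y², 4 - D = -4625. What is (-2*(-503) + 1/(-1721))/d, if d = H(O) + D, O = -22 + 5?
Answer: 1731325/16421782 ≈ 0.10543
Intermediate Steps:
O = -17
D = 4629 (D = 4 - 1*(-4625) = 4 + 4625 = 4629)
d = 9542 (d = 17*(-17)² + 4629 = 17*289 + 4629 = 4913 + 4629 = 9542)
(-2*(-503) + 1/(-1721))/d = (-2*(-503) + 1/(-1721))/9542 = (1006 - 1/1721)*(1/9542) = (1731325/1721)*(1/9542) = 1731325/16421782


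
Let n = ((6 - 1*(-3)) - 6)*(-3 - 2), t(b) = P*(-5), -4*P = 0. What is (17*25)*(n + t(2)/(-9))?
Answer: -6375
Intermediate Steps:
P = 0 (P = -1/4*0 = 0)
t(b) = 0 (t(b) = 0*(-5) = 0)
n = -15 (n = ((6 + 3) - 6)*(-5) = (9 - 6)*(-5) = 3*(-5) = -15)
(17*25)*(n + t(2)/(-9)) = (17*25)*(-15 + 0/(-9)) = 425*(-15 + 0*(-1/9)) = 425*(-15 + 0) = 425*(-15) = -6375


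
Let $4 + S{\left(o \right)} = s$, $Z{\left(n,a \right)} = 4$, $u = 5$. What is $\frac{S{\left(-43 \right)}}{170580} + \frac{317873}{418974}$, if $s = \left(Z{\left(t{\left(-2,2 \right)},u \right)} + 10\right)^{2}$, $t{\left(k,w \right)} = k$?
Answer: $\frac{4525268279}{5955715410} \approx 0.75982$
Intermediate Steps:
$s = 196$ ($s = \left(4 + 10\right)^{2} = 14^{2} = 196$)
$S{\left(o \right)} = 192$ ($S{\left(o \right)} = -4 + 196 = 192$)
$\frac{S{\left(-43 \right)}}{170580} + \frac{317873}{418974} = \frac{192}{170580} + \frac{317873}{418974} = 192 \cdot \frac{1}{170580} + 317873 \cdot \frac{1}{418974} = \frac{16}{14215} + \frac{317873}{418974} = \frac{4525268279}{5955715410}$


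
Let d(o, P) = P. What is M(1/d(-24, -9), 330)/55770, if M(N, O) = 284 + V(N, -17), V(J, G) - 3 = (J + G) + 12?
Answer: 2537/501930 ≈ 0.0050545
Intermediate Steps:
V(J, G) = 15 + G + J (V(J, G) = 3 + ((J + G) + 12) = 3 + ((G + J) + 12) = 3 + (12 + G + J) = 15 + G + J)
M(N, O) = 282 + N (M(N, O) = 284 + (15 - 17 + N) = 284 + (-2 + N) = 282 + N)
M(1/d(-24, -9), 330)/55770 = (282 + 1/(-9))/55770 = (282 - ⅑)*(1/55770) = (2537/9)*(1/55770) = 2537/501930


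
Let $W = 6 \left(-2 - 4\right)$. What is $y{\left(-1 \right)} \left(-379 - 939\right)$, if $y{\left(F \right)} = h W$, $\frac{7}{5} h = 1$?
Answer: $\frac{237240}{7} \approx 33891.0$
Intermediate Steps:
$h = \frac{5}{7}$ ($h = \frac{5}{7} \cdot 1 = \frac{5}{7} \approx 0.71429$)
$W = -36$ ($W = 6 \left(-6\right) = -36$)
$y{\left(F \right)} = - \frac{180}{7}$ ($y{\left(F \right)} = \frac{5}{7} \left(-36\right) = - \frac{180}{7}$)
$y{\left(-1 \right)} \left(-379 - 939\right) = - \frac{180 \left(-379 - 939\right)}{7} = \left(- \frac{180}{7}\right) \left(-1318\right) = \frac{237240}{7}$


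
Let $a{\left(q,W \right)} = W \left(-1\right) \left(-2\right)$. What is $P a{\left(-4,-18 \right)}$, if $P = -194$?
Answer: $6984$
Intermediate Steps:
$a{\left(q,W \right)} = 2 W$ ($a{\left(q,W \right)} = - W \left(-2\right) = 2 W$)
$P a{\left(-4,-18 \right)} = - 194 \cdot 2 \left(-18\right) = \left(-194\right) \left(-36\right) = 6984$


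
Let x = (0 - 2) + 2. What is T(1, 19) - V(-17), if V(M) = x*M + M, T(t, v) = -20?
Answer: -3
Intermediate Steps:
x = 0 (x = -2 + 2 = 0)
V(M) = M (V(M) = 0*M + M = 0 + M = M)
T(1, 19) - V(-17) = -20 - 1*(-17) = -20 + 17 = -3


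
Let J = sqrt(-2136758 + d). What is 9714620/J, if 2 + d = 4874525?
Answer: 1942924*sqrt(2737765)/547553 ≈ 5871.2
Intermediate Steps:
d = 4874523 (d = -2 + 4874525 = 4874523)
J = sqrt(2737765) (J = sqrt(-2136758 + 4874523) = sqrt(2737765) ≈ 1654.6)
9714620/J = 9714620/(sqrt(2737765)) = 9714620*(sqrt(2737765)/2737765) = 1942924*sqrt(2737765)/547553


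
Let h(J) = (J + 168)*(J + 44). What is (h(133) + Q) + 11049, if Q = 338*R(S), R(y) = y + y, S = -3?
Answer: 62298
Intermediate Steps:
R(y) = 2*y
h(J) = (44 + J)*(168 + J) (h(J) = (168 + J)*(44 + J) = (44 + J)*(168 + J))
Q = -2028 (Q = 338*(2*(-3)) = 338*(-6) = -2028)
(h(133) + Q) + 11049 = ((7392 + 133**2 + 212*133) - 2028) + 11049 = ((7392 + 17689 + 28196) - 2028) + 11049 = (53277 - 2028) + 11049 = 51249 + 11049 = 62298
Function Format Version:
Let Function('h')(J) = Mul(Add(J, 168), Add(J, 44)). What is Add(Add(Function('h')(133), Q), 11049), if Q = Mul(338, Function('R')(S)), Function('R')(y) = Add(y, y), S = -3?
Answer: 62298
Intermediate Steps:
Function('R')(y) = Mul(2, y)
Function('h')(J) = Mul(Add(44, J), Add(168, J)) (Function('h')(J) = Mul(Add(168, J), Add(44, J)) = Mul(Add(44, J), Add(168, J)))
Q = -2028 (Q = Mul(338, Mul(2, -3)) = Mul(338, -6) = -2028)
Add(Add(Function('h')(133), Q), 11049) = Add(Add(Add(7392, Pow(133, 2), Mul(212, 133)), -2028), 11049) = Add(Add(Add(7392, 17689, 28196), -2028), 11049) = Add(Add(53277, -2028), 11049) = Add(51249, 11049) = 62298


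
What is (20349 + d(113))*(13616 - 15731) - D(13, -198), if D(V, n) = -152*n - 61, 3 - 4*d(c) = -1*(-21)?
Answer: -86117305/2 ≈ -4.3059e+7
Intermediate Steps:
d(c) = -9/2 (d(c) = ¾ - (-1)*(-21)/4 = ¾ - ¼*21 = ¾ - 21/4 = -9/2)
D(V, n) = -61 - 152*n
(20349 + d(113))*(13616 - 15731) - D(13, -198) = (20349 - 9/2)*(13616 - 15731) - (-61 - 152*(-198)) = (40689/2)*(-2115) - (-61 + 30096) = -86057235/2 - 1*30035 = -86057235/2 - 30035 = -86117305/2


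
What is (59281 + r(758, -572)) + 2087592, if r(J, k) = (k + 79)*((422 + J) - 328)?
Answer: 1726837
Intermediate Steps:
r(J, k) = (79 + k)*(94 + J)
(59281 + r(758, -572)) + 2087592 = (59281 + (7426 + 79*758 + 94*(-572) + 758*(-572))) + 2087592 = (59281 + (7426 + 59882 - 53768 - 433576)) + 2087592 = (59281 - 420036) + 2087592 = -360755 + 2087592 = 1726837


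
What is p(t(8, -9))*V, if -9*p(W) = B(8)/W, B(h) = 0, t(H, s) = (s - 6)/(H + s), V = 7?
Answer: 0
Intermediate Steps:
t(H, s) = (-6 + s)/(H + s)
p(W) = 0 (p(W) = -0/W = -1/9*0 = 0)
p(t(8, -9))*V = 0*7 = 0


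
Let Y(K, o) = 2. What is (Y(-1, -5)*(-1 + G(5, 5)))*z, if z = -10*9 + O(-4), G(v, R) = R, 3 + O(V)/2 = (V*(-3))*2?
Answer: -384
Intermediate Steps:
O(V) = -6 - 12*V (O(V) = -6 + 2*((V*(-3))*2) = -6 + 2*(-3*V*2) = -6 + 2*(-6*V) = -6 - 12*V)
z = -48 (z = -10*9 + (-6 - 12*(-4)) = -90 + (-6 + 48) = -90 + 42 = -48)
(Y(-1, -5)*(-1 + G(5, 5)))*z = (2*(-1 + 5))*(-48) = (2*4)*(-48) = 8*(-48) = -384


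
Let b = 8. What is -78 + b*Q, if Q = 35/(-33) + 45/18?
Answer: -2194/33 ≈ -66.485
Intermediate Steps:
Q = 95/66 (Q = 35*(-1/33) + 45*(1/18) = -35/33 + 5/2 = 95/66 ≈ 1.4394)
-78 + b*Q = -78 + 8*(95/66) = -78 + 380/33 = -2194/33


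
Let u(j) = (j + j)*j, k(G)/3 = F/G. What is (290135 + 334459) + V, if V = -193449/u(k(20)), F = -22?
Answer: 223503472/363 ≈ 6.1571e+5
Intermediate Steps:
k(G) = -66/G (k(G) = 3*(-22/G) = -66/G)
u(j) = 2*j**2 (u(j) = (2*j)*j = 2*j**2)
V = -3224150/363 (V = -193449/(2*(-66/20)**2) = -193449/(2*(-66*1/20)**2) = -193449/(2*(-33/10)**2) = -193449/(2*(1089/100)) = -193449/1089/50 = -193449*50/1089 = -3224150/363 ≈ -8882.0)
(290135 + 334459) + V = (290135 + 334459) - 3224150/363 = 624594 - 3224150/363 = 223503472/363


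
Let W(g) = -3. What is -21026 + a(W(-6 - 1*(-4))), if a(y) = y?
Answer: -21029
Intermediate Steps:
-21026 + a(W(-6 - 1*(-4))) = -21026 - 3 = -21029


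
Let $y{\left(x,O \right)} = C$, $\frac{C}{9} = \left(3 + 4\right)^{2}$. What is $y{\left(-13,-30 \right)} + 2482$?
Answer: $2923$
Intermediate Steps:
$C = 441$ ($C = 9 \left(3 + 4\right)^{2} = 9 \cdot 7^{2} = 9 \cdot 49 = 441$)
$y{\left(x,O \right)} = 441$
$y{\left(-13,-30 \right)} + 2482 = 441 + 2482 = 2923$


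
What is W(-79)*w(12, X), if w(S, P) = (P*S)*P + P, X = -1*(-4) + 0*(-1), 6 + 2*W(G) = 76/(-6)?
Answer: -5488/3 ≈ -1829.3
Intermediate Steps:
W(G) = -28/3 (W(G) = -3 + (76/(-6))/2 = -3 + (76*(-⅙))/2 = -3 + (½)*(-38/3) = -3 - 19/3 = -28/3)
X = 4 (X = 4 + 0 = 4)
w(S, P) = P + S*P² (w(S, P) = S*P² + P = P + S*P²)
W(-79)*w(12, X) = -112*(1 + 4*12)/3 = -112*(1 + 48)/3 = -112*49/3 = -28/3*196 = -5488/3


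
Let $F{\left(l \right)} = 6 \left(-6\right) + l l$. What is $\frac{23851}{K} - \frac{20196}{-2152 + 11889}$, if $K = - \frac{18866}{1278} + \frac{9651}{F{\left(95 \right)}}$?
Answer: $- \frac{1335551602954185}{765583776776} \approx -1744.5$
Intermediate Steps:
$F{\left(l \right)} = -36 + l^{2}$
$K = - \frac{78626248}{5743971}$ ($K = - \frac{18866}{1278} + \frac{9651}{-36 + 95^{2}} = \left(-18866\right) \frac{1}{1278} + \frac{9651}{-36 + 9025} = - \frac{9433}{639} + \frac{9651}{8989} = - \frac{78626248}{5743971} \approx -13.688$)
$\frac{23851}{K} - \frac{20196}{-2152 + 11889} = \frac{23851}{- \frac{78626248}{5743971}} - \frac{20196}{-2152 + 11889} = 23851 \left(- \frac{5743971}{78626248}\right) - \frac{20196}{9737} = - \frac{136999452321}{78626248} - \frac{20196}{9737} = - \frac{1335551602954185}{765583776776}$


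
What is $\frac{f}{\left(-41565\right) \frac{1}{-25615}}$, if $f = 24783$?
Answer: $\frac{42321103}{2771} \approx 15273.0$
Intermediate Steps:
$\frac{f}{\left(-41565\right) \frac{1}{-25615}} = \frac{24783}{\left(-41565\right) \frac{1}{-25615}} = \frac{24783}{\left(-41565\right) \left(- \frac{1}{25615}\right)} = \frac{24783}{\frac{8313}{5123}} = 24783 \cdot \frac{5123}{8313} = \frac{42321103}{2771}$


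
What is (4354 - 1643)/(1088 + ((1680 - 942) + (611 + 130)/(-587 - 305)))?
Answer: 2418212/1628051 ≈ 1.4853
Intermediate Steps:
(4354 - 1643)/(1088 + ((1680 - 942) + (611 + 130)/(-587 - 305))) = 2711/(1088 + (738 + 741/(-892))) = 2711/(1088 + (738 + 741*(-1/892))) = 2711/(1088 + (738 - 741/892)) = 2711/(1088 + 657555/892) = 2711/(1628051/892) = 2711*(892/1628051) = 2418212/1628051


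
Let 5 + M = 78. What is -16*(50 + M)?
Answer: -1968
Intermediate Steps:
M = 73 (M = -5 + 78 = 73)
-16*(50 + M) = -16*(50 + 73) = -16*123 = -1968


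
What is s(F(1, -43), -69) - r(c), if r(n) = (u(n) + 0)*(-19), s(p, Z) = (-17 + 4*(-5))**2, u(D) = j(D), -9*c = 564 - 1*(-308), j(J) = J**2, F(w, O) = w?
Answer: 14558185/81 ≈ 1.7973e+5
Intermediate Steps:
c = -872/9 (c = -(564 - 1*(-308))/9 = -(564 + 308)/9 = -1/9*872 = -872/9 ≈ -96.889)
u(D) = D**2
s(p, Z) = 1369 (s(p, Z) = (-17 - 20)**2 = (-37)**2 = 1369)
r(n) = -19*n**2 (r(n) = (n**2 + 0)*(-19) = n**2*(-19) = -19*n**2)
s(F(1, -43), -69) - r(c) = 1369 - (-19)*(-872/9)**2 = 1369 - (-19)*760384/81 = 1369 - 1*(-14447296/81) = 1369 + 14447296/81 = 14558185/81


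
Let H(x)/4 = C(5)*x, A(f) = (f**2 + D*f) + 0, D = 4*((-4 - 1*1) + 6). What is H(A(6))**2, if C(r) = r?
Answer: 1440000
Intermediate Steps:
D = 4 (D = 4*((-4 - 1) + 6) = 4*(-5 + 6) = 4*1 = 4)
A(f) = f**2 + 4*f (A(f) = (f**2 + 4*f) + 0 = f**2 + 4*f)
H(x) = 20*x (H(x) = 4*(5*x) = 20*x)
H(A(6))**2 = (20*(6*(4 + 6)))**2 = (20*(6*10))**2 = (20*60)**2 = 1200**2 = 1440000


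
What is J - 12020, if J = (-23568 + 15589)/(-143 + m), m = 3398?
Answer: -39133079/3255 ≈ -12022.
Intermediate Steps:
J = -7979/3255 (J = (-23568 + 15589)/(-143 + 3398) = -7979/3255 ≈ -2.4513)
J - 12020 = -7979/3255 - 12020 = -39133079/3255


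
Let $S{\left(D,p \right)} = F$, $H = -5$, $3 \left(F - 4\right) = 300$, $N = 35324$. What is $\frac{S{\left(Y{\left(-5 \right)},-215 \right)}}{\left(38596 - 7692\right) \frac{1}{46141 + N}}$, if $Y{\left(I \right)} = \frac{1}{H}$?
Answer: $\frac{1059045}{3863} \approx 274.15$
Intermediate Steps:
$F = 104$ ($F = 4 + \frac{1}{3} \cdot 300 = 4 + 100 = 104$)
$Y{\left(I \right)} = - \frac{1}{5}$ ($Y{\left(I \right)} = \frac{1}{-5} = - \frac{1}{5}$)
$S{\left(D,p \right)} = 104$
$\frac{S{\left(Y{\left(-5 \right)},-215 \right)}}{\left(38596 - 7692\right) \frac{1}{46141 + N}} = \frac{104}{\left(38596 - 7692\right) \frac{1}{46141 + 35324}} = \frac{104}{30904 \cdot \frac{1}{81465}} = \frac{104}{\frac{30904}{81465}} = 104 \cdot \frac{81465}{30904} = \frac{1059045}{3863}$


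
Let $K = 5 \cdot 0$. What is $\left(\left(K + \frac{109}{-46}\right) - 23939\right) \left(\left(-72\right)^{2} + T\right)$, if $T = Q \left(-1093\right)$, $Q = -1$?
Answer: $- \frac{6912878931}{46} \approx -1.5028 \cdot 10^{8}$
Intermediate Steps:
$K = 0$
$T = 1093$ ($T = \left(-1\right) \left(-1093\right) = 1093$)
$\left(\left(K + \frac{109}{-46}\right) - 23939\right) \left(\left(-72\right)^{2} + T\right) = \left(\left(0 + \frac{109}{-46}\right) - 23939\right) \left(\left(-72\right)^{2} + 1093\right) = \left(\left(0 + 109 \left(- \frac{1}{46}\right)\right) - 23939\right) \left(5184 + 1093\right) = \left(\left(0 - \frac{109}{46}\right) - 23939\right) 6277 = \left(- \frac{109}{46} - 23939\right) 6277 = \left(- \frac{1101303}{46}\right) 6277 = - \frac{6912878931}{46}$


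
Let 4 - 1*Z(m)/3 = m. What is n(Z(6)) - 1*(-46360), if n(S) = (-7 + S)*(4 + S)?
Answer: 46386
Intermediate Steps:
Z(m) = 12 - 3*m
n(Z(6)) - 1*(-46360) = (-28 + (12 - 3*6)² - 3*(12 - 3*6)) - 1*(-46360) = (-28 + (12 - 18)² - 3*(12 - 18)) + 46360 = (-28 + (-6)² - 3*(-6)) + 46360 = (-28 + 36 + 18) + 46360 = 26 + 46360 = 46386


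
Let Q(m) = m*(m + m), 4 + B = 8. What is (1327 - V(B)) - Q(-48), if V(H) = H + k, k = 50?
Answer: -3335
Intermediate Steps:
B = 4 (B = -4 + 8 = 4)
V(H) = 50 + H (V(H) = H + 50 = 50 + H)
Q(m) = 2*m**2 (Q(m) = m*(2*m) = 2*m**2)
(1327 - V(B)) - Q(-48) = (1327 - (50 + 4)) - 2*(-48)**2 = (1327 - 1*54) - 2*2304 = (1327 - 54) - 1*4608 = 1273 - 4608 = -3335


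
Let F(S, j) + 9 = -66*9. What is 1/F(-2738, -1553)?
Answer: -1/603 ≈ -0.0016584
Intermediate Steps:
F(S, j) = -603 (F(S, j) = -9 - 66*9 = -9 - 594 = -603)
1/F(-2738, -1553) = 1/(-603) = -1/603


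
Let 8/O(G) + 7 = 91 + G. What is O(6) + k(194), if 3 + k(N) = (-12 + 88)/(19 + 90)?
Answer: -10859/4905 ≈ -2.2139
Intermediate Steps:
O(G) = 8/(84 + G) (O(G) = 8/(-7 + (91 + G)) = 8/(84 + G))
k(N) = -251/109 (k(N) = -3 + (-12 + 88)/(19 + 90) = -3 + 76/109 = -251/109)
O(6) + k(194) = 8/(84 + 6) - 251/109 = 8/90 - 251/109 = 8*(1/90) - 251/109 = 4/45 - 251/109 = -10859/4905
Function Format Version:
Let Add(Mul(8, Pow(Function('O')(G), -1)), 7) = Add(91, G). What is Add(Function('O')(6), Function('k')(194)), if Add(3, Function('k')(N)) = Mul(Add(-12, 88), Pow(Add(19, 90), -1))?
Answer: Rational(-10859, 4905) ≈ -2.2139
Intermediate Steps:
Function('O')(G) = Mul(8, Pow(Add(84, G), -1)) (Function('O')(G) = Mul(8, Pow(Add(-7, Add(91, G)), -1)) = Mul(8, Pow(Add(84, G), -1)))
Function('k')(N) = Rational(-251, 109) (Function('k')(N) = Add(-3, Mul(Add(-12, 88), Pow(Add(19, 90), -1))) = Add(-3, Mul(76, Pow(109, -1))) = Add(-3, Mul(76, Rational(1, 109))) = Add(-3, Rational(76, 109)) = Rational(-251, 109))
Add(Function('O')(6), Function('k')(194)) = Add(Mul(8, Pow(Add(84, 6), -1)), Rational(-251, 109)) = Add(Mul(8, Pow(90, -1)), Rational(-251, 109)) = Add(Mul(8, Rational(1, 90)), Rational(-251, 109)) = Add(Rational(4, 45), Rational(-251, 109)) = Rational(-10859, 4905)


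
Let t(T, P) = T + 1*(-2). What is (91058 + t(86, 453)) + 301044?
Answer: 392186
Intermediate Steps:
t(T, P) = -2 + T (t(T, P) = T - 2 = -2 + T)
(91058 + t(86, 453)) + 301044 = (91058 + (-2 + 86)) + 301044 = (91058 + 84) + 301044 = 91142 + 301044 = 392186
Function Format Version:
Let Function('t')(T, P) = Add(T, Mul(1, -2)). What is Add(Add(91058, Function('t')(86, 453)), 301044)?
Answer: 392186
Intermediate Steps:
Function('t')(T, P) = Add(-2, T) (Function('t')(T, P) = Add(T, -2) = Add(-2, T))
Add(Add(91058, Function('t')(86, 453)), 301044) = Add(Add(91058, Add(-2, 86)), 301044) = Add(Add(91058, 84), 301044) = Add(91142, 301044) = 392186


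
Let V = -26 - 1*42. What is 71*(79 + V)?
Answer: 781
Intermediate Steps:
V = -68 (V = -26 - 42 = -68)
71*(79 + V) = 71*(79 - 68) = 71*11 = 781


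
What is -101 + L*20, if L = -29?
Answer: -681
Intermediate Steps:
-101 + L*20 = -101 - 29*20 = -101 - 580 = -681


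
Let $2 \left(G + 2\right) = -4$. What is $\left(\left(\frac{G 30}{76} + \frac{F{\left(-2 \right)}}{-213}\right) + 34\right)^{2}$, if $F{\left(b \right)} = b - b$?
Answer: $\frac{379456}{361} \approx 1051.1$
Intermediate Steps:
$G = -4$ ($G = -2 + \frac{1}{2} \left(-4\right) = -2 - 2 = -4$)
$F{\left(b \right)} = 0$
$\left(\left(\frac{G 30}{76} + \frac{F{\left(-2 \right)}}{-213}\right) + 34\right)^{2} = \left(\left(\frac{\left(-4\right) 30}{76} + \frac{0}{-213}\right) + 34\right)^{2} = \left(\left(\left(-120\right) \frac{1}{76} + 0 \left(- \frac{1}{213}\right)\right) + 34\right)^{2} = \left(\left(- \frac{30}{19} + 0\right) + 34\right)^{2} = \left(- \frac{30}{19} + 34\right)^{2} = \left(\frac{616}{19}\right)^{2} = \frac{379456}{361}$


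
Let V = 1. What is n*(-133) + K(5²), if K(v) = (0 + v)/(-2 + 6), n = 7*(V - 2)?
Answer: 3749/4 ≈ 937.25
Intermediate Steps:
n = -7 (n = 7*(1 - 2) = 7*(-1) = -7)
K(v) = v/4
n*(-133) + K(5²) = -7*(-133) + (¼)*5² = 931 + (¼)*25 = 931 + 25/4 = 3749/4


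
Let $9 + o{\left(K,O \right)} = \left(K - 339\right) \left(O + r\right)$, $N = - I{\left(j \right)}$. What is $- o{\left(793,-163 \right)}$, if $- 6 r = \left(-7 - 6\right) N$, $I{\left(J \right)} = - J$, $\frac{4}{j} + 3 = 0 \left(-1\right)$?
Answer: $\frac{677903}{9} \approx 75323.0$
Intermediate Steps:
$j = - \frac{4}{3}$ ($j = \frac{4}{-3 + 0 \left(-1\right)} = \frac{4}{-3 + 0} = \frac{4}{-3} = 4 \left(- \frac{1}{3}\right) = - \frac{4}{3} \approx -1.3333$)
$N = - \frac{4}{3}$ ($N = - \frac{\left(-1\right) \left(-4\right)}{3} = \left(-1\right) \frac{4}{3} = - \frac{4}{3} \approx -1.3333$)
$r = - \frac{26}{9}$ ($r = - \frac{\left(-7 - 6\right) \left(- \frac{4}{3}\right)}{6} = - \frac{\left(-13\right) \left(- \frac{4}{3}\right)}{6} = \left(- \frac{1}{6}\right) \frac{52}{3} = - \frac{26}{9} \approx -2.8889$)
$o{\left(K,O \right)} = -9 + \left(-339 + K\right) \left(- \frac{26}{9} + O\right)$ ($o{\left(K,O \right)} = -9 + \left(K - 339\right) \left(O - \frac{26}{9}\right) = -9 + \left(-339 + K\right) \left(- \frac{26}{9} + O\right)$)
$- o{\left(793,-163 \right)} = - (\frac{2911}{3} - -55257 - \frac{20618}{9} + 793 \left(-163\right)) = - (\frac{2911}{3} + 55257 - \frac{20618}{9} - 129259) = \left(-1\right) \left(- \frac{677903}{9}\right) = \frac{677903}{9}$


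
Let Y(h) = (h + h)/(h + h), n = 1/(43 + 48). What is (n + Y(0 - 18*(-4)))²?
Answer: 8464/8281 ≈ 1.0221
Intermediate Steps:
n = 1/91 ≈ 0.010989
Y(h) = 1 (Y(h) = (2*h)/((2*h)) = (2*h)*(1/(2*h)) = 1)
(n + Y(0 - 18*(-4)))² = (1/91 + 1)² = (92/91)² = 8464/8281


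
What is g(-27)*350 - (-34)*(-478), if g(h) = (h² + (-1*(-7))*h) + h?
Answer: 163298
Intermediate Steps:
g(h) = h² + 8*h (g(h) = (h² + 7*h) + h = h² + 8*h)
g(-27)*350 - (-34)*(-478) = -27*(8 - 27)*350 - (-34)*(-478) = -27*(-19)*350 - 1*16252 = 513*350 - 16252 = 179550 - 16252 = 163298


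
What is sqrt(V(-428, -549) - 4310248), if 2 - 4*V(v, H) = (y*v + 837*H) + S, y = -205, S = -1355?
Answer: I*sqrt(16867862)/2 ≈ 2053.5*I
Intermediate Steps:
V(v, H) = 1357/4 - 837*H/4 + 205*v/4 (V(v, H) = 1/2 - ((-205*v + 837*H) - 1355)/4 = 1/2 - (-1355 - 205*v + 837*H)/4 = 1/2 + (1355/4 - 837*H/4 + 205*v/4) = 1357/4 - 837*H/4 + 205*v/4)
sqrt(V(-428, -549) - 4310248) = sqrt((1357/4 - 837/4*(-549) + (205/4)*(-428)) - 4310248) = sqrt((1357/4 + 459513/4 - 21935) - 4310248) = sqrt(186565/2 - 4310248) = sqrt(-8433931/2) = I*sqrt(16867862)/2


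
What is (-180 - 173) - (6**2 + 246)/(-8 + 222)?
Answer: -37912/107 ≈ -354.32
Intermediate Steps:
(-180 - 173) - (6**2 + 246)/(-8 + 222) = -353 - (36 + 246)/214 = -353 - 282/214 = -353 - 1*141/107 = -353 - 141/107 = -37912/107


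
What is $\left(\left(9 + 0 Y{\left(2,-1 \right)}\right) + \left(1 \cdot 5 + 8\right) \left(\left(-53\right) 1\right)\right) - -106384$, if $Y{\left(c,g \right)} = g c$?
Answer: $105704$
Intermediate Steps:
$Y{\left(c,g \right)} = c g$
$\left(\left(9 + 0 Y{\left(2,-1 \right)}\right) + \left(1 \cdot 5 + 8\right) \left(\left(-53\right) 1\right)\right) - -106384 = \left(\left(9 + 0 \cdot 2 \left(-1\right)\right) + \left(1 \cdot 5 + 8\right) \left(\left(-53\right) 1\right)\right) - -106384 = \left(\left(9 + 0 \left(-2\right)\right) + \left(5 + 8\right) \left(-53\right)\right) + 106384 = \left(\left(9 + 0\right) + 13 \left(-53\right)\right) + 106384 = \left(9 - 689\right) + 106384 = -680 + 106384 = 105704$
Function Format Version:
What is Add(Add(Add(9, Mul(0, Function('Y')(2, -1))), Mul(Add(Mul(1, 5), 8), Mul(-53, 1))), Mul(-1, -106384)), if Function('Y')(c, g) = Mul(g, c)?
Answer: 105704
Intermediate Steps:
Function('Y')(c, g) = Mul(c, g)
Add(Add(Add(9, Mul(0, Function('Y')(2, -1))), Mul(Add(Mul(1, 5), 8), Mul(-53, 1))), Mul(-1, -106384)) = Add(Add(Add(9, Mul(0, Mul(2, -1))), Mul(Add(Mul(1, 5), 8), Mul(-53, 1))), Mul(-1, -106384)) = Add(Add(Add(9, Mul(0, -2)), Mul(Add(5, 8), -53)), 106384) = Add(Add(Add(9, 0), Mul(13, -53)), 106384) = Add(Add(9, -689), 106384) = Add(-680, 106384) = 105704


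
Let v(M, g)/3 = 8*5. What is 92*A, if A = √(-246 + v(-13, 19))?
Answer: 276*I*√14 ≈ 1032.7*I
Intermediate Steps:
v(M, g) = 120 (v(M, g) = 3*(8*5) = 3*40 = 120)
A = 3*I*√14 (A = √(-246 + 120) = √(-126) = 3*I*√14 ≈ 11.225*I)
92*A = 92*(3*I*√14) = 276*I*√14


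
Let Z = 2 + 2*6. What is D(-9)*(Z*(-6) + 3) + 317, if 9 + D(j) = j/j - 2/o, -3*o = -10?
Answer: 5068/5 ≈ 1013.6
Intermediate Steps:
o = 10/3 (o = -1/3*(-10) = 10/3 ≈ 3.3333)
D(j) = -43/5 (D(j) = -9 + (j/j - 2/10/3) = -9 + (1 - 2*3/10) = -9 + (1 - 3/5) = -9 + 2/5 = -43/5)
Z = 14 (Z = 2 + 12 = 14)
D(-9)*(Z*(-6) + 3) + 317 = -43*(14*(-6) + 3)/5 + 317 = -43*(-84 + 3)/5 + 317 = -43/5*(-81) + 317 = 3483/5 + 317 = 5068/5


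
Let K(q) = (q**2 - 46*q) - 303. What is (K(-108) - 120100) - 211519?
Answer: -315290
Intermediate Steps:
K(q) = -303 + q**2 - 46*q
(K(-108) - 120100) - 211519 = ((-303 + (-108)**2 - 46*(-108)) - 120100) - 211519 = ((-303 + 11664 + 4968) - 120100) - 211519 = (16329 - 120100) - 211519 = -103771 - 211519 = -315290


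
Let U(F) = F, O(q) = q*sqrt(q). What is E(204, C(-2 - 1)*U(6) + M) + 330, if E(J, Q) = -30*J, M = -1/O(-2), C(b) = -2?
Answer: -5790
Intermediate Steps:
O(q) = q**(3/2)
M = -I*sqrt(2)/4 (M = -1/((-2)**(3/2)) = -1/((-2*I*sqrt(2))) = -I*sqrt(2)/4 ≈ -0.35355*I)
E(204, C(-2 - 1)*U(6) + M) + 330 = -30*204 + 330 = -6120 + 330 = -5790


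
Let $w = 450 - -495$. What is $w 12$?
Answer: $11340$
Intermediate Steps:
$w = 945$ ($w = 450 + 495 = 945$)
$w 12 = 945 \cdot 12 = 11340$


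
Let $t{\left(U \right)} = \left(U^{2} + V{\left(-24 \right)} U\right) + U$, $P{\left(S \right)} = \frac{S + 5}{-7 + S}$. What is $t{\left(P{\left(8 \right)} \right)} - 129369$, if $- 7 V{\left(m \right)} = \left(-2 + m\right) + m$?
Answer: $- \frac{903659}{7} \approx -1.2909 \cdot 10^{5}$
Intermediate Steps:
$V{\left(m \right)} = \frac{2}{7} - \frac{2 m}{7}$ ($V{\left(m \right)} = - \frac{\left(-2 + m\right) + m}{7} = - \frac{-2 + 2 m}{7} = \frac{2}{7} - \frac{2 m}{7}$)
$P{\left(S \right)} = \frac{5 + S}{-7 + S}$
$t{\left(U \right)} = U^{2} + \frac{57 U}{7}$ ($t{\left(U \right)} = \left(U^{2} + \left(\frac{2}{7} - - \frac{48}{7}\right) U\right) + U = \left(U^{2} + \left(\frac{2}{7} + \frac{48}{7}\right) U\right) + U = \left(U^{2} + \frac{50 U}{7}\right) + U = U^{2} + \frac{57 U}{7}$)
$t{\left(P{\left(8 \right)} \right)} - 129369 = \frac{\frac{5 + 8}{-7 + 8} \left(57 + 7 \frac{5 + 8}{-7 + 8}\right)}{7} - 129369 = \frac{1^{-1} \cdot 13 \left(57 + 7 \cdot 1^{-1} \cdot 13\right)}{7} - 129369 = \frac{1 \cdot 13 \left(57 + 7 \cdot 1 \cdot 13\right)}{7} - 129369 = \frac{1}{7} \cdot 13 \left(57 + 7 \cdot 13\right) - 129369 = \frac{1}{7} \cdot 13 \left(57 + 91\right) - 129369 = \frac{1}{7} \cdot 13 \cdot 148 - 129369 = \frac{1924}{7} - 129369 = - \frac{903659}{7}$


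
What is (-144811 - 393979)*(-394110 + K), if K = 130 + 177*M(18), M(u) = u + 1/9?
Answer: 631635909170/3 ≈ 2.1055e+11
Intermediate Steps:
M(u) = ⅑ + u (M(u) = u + ⅑ = ⅑ + u)
K = 10007/3 (K = 130 + 177*(⅑ + 18) = 130 + 177*(163/9) = 130 + 9617/3 = 10007/3 ≈ 3335.7)
(-144811 - 393979)*(-394110 + K) = (-144811 - 393979)*(-394110 + 10007/3) = -538790*(-1172323/3) = 631635909170/3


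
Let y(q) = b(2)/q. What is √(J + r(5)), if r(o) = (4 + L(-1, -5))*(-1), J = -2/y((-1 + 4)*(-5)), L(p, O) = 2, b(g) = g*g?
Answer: √6/2 ≈ 1.2247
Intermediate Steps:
b(g) = g²
y(q) = 4/q (y(q) = 2²/q = 4/q)
J = 15/2 (J = -2/(4/(((-1 + 4)*(-5)))) = -2/(4/((3*(-5)))) = -2/(4/(-15)) = -2/(4*(-1/15)) = -2/(-4/15) = -2*(-15/4) = 15/2 ≈ 7.5000)
r(o) = -6 (r(o) = (4 + 2)*(-1) = 6*(-1) = -6)
√(J + r(5)) = √(15/2 - 6) = √(3/2) = √6/2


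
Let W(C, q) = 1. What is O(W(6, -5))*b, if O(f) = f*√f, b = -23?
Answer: -23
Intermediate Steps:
O(f) = f^(3/2)
O(W(6, -5))*b = 1^(3/2)*(-23) = 1*(-23) = -23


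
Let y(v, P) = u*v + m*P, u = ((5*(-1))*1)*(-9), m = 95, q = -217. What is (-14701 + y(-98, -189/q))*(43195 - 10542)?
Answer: -19261221028/31 ≈ -6.2133e+8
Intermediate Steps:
u = 45 (u = -5*1*(-9) = -5*(-9) = 45)
y(v, P) = 45*v + 95*P
(-14701 + y(-98, -189/q))*(43195 - 10542) = (-14701 + (45*(-98) + 95*(-189/(-217))))*(43195 - 10542) = (-14701 + (-4410 + 95*(-189*(-1/217))))*32653 = (-14701 + (-4410 + 95*(27/31)))*32653 = (-14701 + (-4410 + 2565/31))*32653 = (-14701 - 134145/31)*32653 = -589876/31*32653 = -19261221028/31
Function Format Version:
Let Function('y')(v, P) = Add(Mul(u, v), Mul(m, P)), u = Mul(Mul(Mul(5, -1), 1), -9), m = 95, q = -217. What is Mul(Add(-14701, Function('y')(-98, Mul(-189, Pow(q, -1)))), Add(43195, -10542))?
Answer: Rational(-19261221028, 31) ≈ -6.2133e+8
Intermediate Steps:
u = 45 (u = Mul(Mul(-5, 1), -9) = Mul(-5, -9) = 45)
Function('y')(v, P) = Add(Mul(45, v), Mul(95, P))
Mul(Add(-14701, Function('y')(-98, Mul(-189, Pow(q, -1)))), Add(43195, -10542)) = Mul(Add(-14701, Add(Mul(45, -98), Mul(95, Mul(-189, Pow(-217, -1))))), Add(43195, -10542)) = Mul(Add(-14701, Add(-4410, Mul(95, Mul(-189, Rational(-1, 217))))), 32653) = Mul(Add(-14701, Add(-4410, Mul(95, Rational(27, 31)))), 32653) = Mul(Add(-14701, Add(-4410, Rational(2565, 31))), 32653) = Mul(Add(-14701, Rational(-134145, 31)), 32653) = Mul(Rational(-589876, 31), 32653) = Rational(-19261221028, 31)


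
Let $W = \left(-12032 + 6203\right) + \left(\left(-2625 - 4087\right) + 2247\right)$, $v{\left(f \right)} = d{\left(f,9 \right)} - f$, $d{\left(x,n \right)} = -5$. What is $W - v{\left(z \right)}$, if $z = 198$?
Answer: $-10091$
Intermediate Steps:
$v{\left(f \right)} = -5 - f$
$W = -10294$ ($W = -5829 + \left(-6712 + 2247\right) = -5829 - 4465 = -10294$)
$W - v{\left(z \right)} = -10294 - \left(-5 - 198\right) = -10294 - -203 = -10294 + 203 = -10091$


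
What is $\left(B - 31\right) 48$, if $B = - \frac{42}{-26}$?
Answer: $- \frac{18336}{13} \approx -1410.5$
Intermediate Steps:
$B = \frac{21}{13}$ ($B = \left(-42\right) \left(- \frac{1}{26}\right) = \frac{21}{13} \approx 1.6154$)
$\left(B - 31\right) 48 = \left(\frac{21}{13} - 31\right) 48 = \left(- \frac{382}{13}\right) 48 = - \frac{18336}{13}$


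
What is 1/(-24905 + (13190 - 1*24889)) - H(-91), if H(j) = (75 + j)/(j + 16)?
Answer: -585739/2745300 ≈ -0.21336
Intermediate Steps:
H(j) = (75 + j)/(16 + j)
1/(-24905 + (13190 - 1*24889)) - H(-91) = 1/(-24905 + (13190 - 1*24889)) - (75 - 91)/(16 - 91) = 1/(-24905 + (13190 - 24889)) - (-16)/(-75) = 1/(-24905 - 11699) - (-1)*(-16)/75 = 1/(-36604) - 1*16/75 = -1/36604 - 16/75 = -585739/2745300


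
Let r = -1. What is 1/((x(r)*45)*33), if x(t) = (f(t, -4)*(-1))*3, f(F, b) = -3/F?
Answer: -1/13365 ≈ -7.4822e-5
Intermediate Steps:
x(t) = 9/t (x(t) = (-3/t*(-1))*3 = (3/t)*3 = 9/t)
1/((x(r)*45)*33) = 1/(((9/(-1))*45)*33) = 1/(((9*(-1))*45)*33) = 1/(-9*45*33) = 1/(-405*33) = 1/(-13365) = -1/13365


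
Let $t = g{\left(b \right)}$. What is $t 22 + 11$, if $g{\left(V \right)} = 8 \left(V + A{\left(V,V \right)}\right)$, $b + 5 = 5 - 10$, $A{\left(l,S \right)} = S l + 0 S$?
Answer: $15851$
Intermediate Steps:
$A{\left(l,S \right)} = S l$ ($A{\left(l,S \right)} = S l + 0 = S l$)
$b = -10$ ($b = -5 + \left(5 - 10\right) = -5 - 5 = -10$)
$g{\left(V \right)} = 8 V + 8 V^{2}$ ($g{\left(V \right)} = 8 \left(V + V V\right) = 8 \left(V + V^{2}\right) = 8 V + 8 V^{2}$)
$t = 720$ ($t = 8 \left(-10\right) \left(1 - 10\right) = 8 \left(-10\right) \left(-9\right) = 720$)
$t 22 + 11 = 720 \cdot 22 + 11 = 15840 + 11 = 15851$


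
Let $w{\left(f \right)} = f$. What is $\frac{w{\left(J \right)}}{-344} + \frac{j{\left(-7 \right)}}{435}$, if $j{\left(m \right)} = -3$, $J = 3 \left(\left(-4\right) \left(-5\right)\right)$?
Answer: $- \frac{2261}{12470} \approx -0.18132$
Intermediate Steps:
$J = 60$ ($J = 3 \cdot 20 = 60$)
$\frac{w{\left(J \right)}}{-344} + \frac{j{\left(-7 \right)}}{435} = \frac{60}{-344} - \frac{3}{435} = 60 \left(- \frac{1}{344}\right) - \frac{1}{145} = - \frac{15}{86} - \frac{1}{145} = - \frac{2261}{12470}$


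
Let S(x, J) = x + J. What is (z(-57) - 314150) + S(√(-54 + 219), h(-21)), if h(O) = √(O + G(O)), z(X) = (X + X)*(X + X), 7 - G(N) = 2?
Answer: -301154 + √165 + 4*I ≈ -3.0114e+5 + 4.0*I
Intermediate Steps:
G(N) = 5 (G(N) = 7 - 1*2 = 7 - 2 = 5)
z(X) = 4*X² (z(X) = (2*X)*(2*X) = 4*X²)
h(O) = √(5 + O) (h(O) = √(O + 5) = √(5 + O))
S(x, J) = J + x
(z(-57) - 314150) + S(√(-54 + 219), h(-21)) = (4*(-57)² - 314150) + (√(5 - 21) + √(-54 + 219)) = (4*3249 - 314150) + (√(-16) + √165) = (12996 - 314150) + (4*I + √165) = -301154 + (√165 + 4*I) = -301154 + √165 + 4*I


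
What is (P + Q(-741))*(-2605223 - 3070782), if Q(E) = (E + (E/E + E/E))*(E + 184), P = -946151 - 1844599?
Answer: 13503936747635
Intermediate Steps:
P = -2790750
Q(E) = (2 + E)*(184 + E) (Q(E) = (E + (1 + 1))*(184 + E) = (E + 2)*(184 + E) = (2 + E)*(184 + E))
(P + Q(-741))*(-2605223 - 3070782) = (-2790750 + (368 + (-741)² + 186*(-741)))*(-2605223 - 3070782) = (-2790750 + (368 + 549081 - 137826))*(-5676005) = (-2790750 + 411623)*(-5676005) = -2379127*(-5676005) = 13503936747635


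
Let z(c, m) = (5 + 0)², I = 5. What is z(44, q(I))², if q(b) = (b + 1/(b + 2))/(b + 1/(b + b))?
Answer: 625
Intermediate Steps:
q(b) = (b + 1/(2 + b))/(b + 1/(2*b))
z(c, m) = 25 (z(c, m) = 5² = 25)
z(44, q(I))² = 25² = 625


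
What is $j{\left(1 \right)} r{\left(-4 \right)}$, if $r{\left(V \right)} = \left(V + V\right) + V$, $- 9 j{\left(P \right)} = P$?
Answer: $\frac{4}{3} \approx 1.3333$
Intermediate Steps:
$j{\left(P \right)} = - \frac{P}{9}$
$r{\left(V \right)} = 3 V$ ($r{\left(V \right)} = 2 V + V = 3 V$)
$j{\left(1 \right)} r{\left(-4 \right)} = \left(- \frac{1}{9}\right) 1 \cdot 3 \left(-4\right) = \left(- \frac{1}{9}\right) \left(-12\right) = \frac{4}{3}$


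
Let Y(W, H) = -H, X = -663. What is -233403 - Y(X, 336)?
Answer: -233067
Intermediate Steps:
-233403 - Y(X, 336) = -233403 - (-1)*336 = -233403 - 1*(-336) = -233403 + 336 = -233067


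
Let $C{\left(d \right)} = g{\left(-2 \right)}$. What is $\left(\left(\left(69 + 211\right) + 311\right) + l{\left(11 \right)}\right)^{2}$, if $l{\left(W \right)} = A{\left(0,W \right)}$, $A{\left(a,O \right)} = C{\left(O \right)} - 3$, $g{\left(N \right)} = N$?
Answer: $343396$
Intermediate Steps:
$C{\left(d \right)} = -2$
$A{\left(a,O \right)} = -5$ ($A{\left(a,O \right)} = -2 - 3 = -5$)
$l{\left(W \right)} = -5$
$\left(\left(\left(69 + 211\right) + 311\right) + l{\left(11 \right)}\right)^{2} = \left(\left(\left(69 + 211\right) + 311\right) - 5\right)^{2} = \left(\left(280 + 311\right) - 5\right)^{2} = \left(591 - 5\right)^{2} = 586^{2} = 343396$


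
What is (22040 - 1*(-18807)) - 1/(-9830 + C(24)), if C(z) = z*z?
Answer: 377998139/9254 ≈ 40847.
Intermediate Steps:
C(z) = z²
(22040 - 1*(-18807)) - 1/(-9830 + C(24)) = (22040 - 1*(-18807)) - 1/(-9830 + 24²) = (22040 + 18807) - 1/(-9830 + 576) = 40847 - 1/(-9254) = 40847 - 1*(-1/9254) = 40847 + 1/9254 = 377998139/9254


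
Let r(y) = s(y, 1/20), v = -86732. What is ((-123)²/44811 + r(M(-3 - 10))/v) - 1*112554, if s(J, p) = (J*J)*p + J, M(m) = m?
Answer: -972100382335311/8636772560 ≈ -1.1255e+5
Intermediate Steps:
s(J, p) = J + p*J² (s(J, p) = J²*p + J = p*J² + J = J + p*J²)
r(y) = y*(1 + y/20)
((-123)²/44811 + r(M(-3 - 10))/v) - 1*112554 = ((-123)²/44811 + ((-3 - 10)*(20 + (-3 - 10))/20)/(-86732)) - 1*112554 = (15129*(1/44811) + ((1/20)*(-13)*(20 - 13))*(-1/86732)) - 112554 = (1681/4979 + ((1/20)*(-13)*7)*(-1/86732)) - 112554 = (1681/4979 - 91/20*(-1/86732)) - 112554 = (1681/4979 + 91/1734640) - 112554 = 2916382929/8636772560 - 112554 = -972100382335311/8636772560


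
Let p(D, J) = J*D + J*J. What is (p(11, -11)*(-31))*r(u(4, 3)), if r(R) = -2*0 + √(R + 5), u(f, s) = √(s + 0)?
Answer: 0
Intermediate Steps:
u(f, s) = √s
r(R) = √(5 + R) (r(R) = 0 + √(5 + R) = √(5 + R))
p(D, J) = J² + D*J (p(D, J) = D*J + J² = J² + D*J)
(p(11, -11)*(-31))*r(u(4, 3)) = (-11*(11 - 11)*(-31))*√(5 + √3) = (-11*0*(-31))*√(5 + √3) = (0*(-31))*√(5 + √3) = 0*√(5 + √3) = 0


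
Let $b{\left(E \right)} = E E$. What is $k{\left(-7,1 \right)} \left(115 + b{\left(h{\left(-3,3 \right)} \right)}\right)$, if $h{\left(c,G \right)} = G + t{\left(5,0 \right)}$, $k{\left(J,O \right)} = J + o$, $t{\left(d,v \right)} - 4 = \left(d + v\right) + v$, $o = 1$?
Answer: $-1554$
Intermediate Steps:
$t{\left(d,v \right)} = 4 + d + 2 v$ ($t{\left(d,v \right)} = 4 + \left(\left(d + v\right) + v\right) = 4 + \left(d + 2 v\right) = 4 + d + 2 v$)
$k{\left(J,O \right)} = 1 + J$ ($k{\left(J,O \right)} = J + 1 = 1 + J$)
$h{\left(c,G \right)} = 9 + G$ ($h{\left(c,G \right)} = G + \left(4 + 5 + 2 \cdot 0\right) = G + \left(4 + 5 + 0\right) = G + 9 = 9 + G$)
$b{\left(E \right)} = E^{2}$
$k{\left(-7,1 \right)} \left(115 + b{\left(h{\left(-3,3 \right)} \right)}\right) = \left(1 - 7\right) \left(115 + \left(9 + 3\right)^{2}\right) = - 6 \left(115 + 12^{2}\right) = - 6 \left(115 + 144\right) = \left(-6\right) 259 = -1554$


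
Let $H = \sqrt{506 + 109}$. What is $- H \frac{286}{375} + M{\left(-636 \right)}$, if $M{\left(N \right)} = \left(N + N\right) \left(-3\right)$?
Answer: $3816 - \frac{286 \sqrt{615}}{375} \approx 3797.1$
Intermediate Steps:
$M{\left(N \right)} = - 6 N$ ($M{\left(N \right)} = 2 N \left(-3\right) = - 6 N$)
$H = \sqrt{615} \approx 24.799$
$- H \frac{286}{375} + M{\left(-636 \right)} = - \sqrt{615} \cdot \frac{286}{375} - -3816 = - \sqrt{615} \cdot 286 \cdot \frac{1}{375} + 3816 = - \frac{\sqrt{615} \cdot 286}{375} + 3816 = - \frac{286 \sqrt{615}}{375} + 3816 = 3816 - \frac{286 \sqrt{615}}{375}$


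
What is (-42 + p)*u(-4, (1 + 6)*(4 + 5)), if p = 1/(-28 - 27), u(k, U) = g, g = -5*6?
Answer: 13866/11 ≈ 1260.5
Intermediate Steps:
g = -30
u(k, U) = -30
p = -1/55 (p = 1/(-55) = -1/55 ≈ -0.018182)
(-42 + p)*u(-4, (1 + 6)*(4 + 5)) = (-42 - 1/55)*(-30) = -2311/55*(-30) = 13866/11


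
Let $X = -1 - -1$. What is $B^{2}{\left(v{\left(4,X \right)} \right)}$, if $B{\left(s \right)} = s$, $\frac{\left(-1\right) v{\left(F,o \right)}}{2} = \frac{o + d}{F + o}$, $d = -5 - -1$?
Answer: $4$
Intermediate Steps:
$d = -4$ ($d = -5 + 1 = -4$)
$X = 0$ ($X = -1 + 1 = 0$)
$v{\left(F,o \right)} = - \frac{2 \left(-4 + o\right)}{F + o}$ ($v{\left(F,o \right)} = - 2 \frac{o - 4}{F + o} = - 2 \frac{-4 + o}{F + o} = - \frac{2 \left(-4 + o\right)}{F + o}$)
$B^{2}{\left(v{\left(4,X \right)} \right)} = \left(\frac{2 \left(4 - 0\right)}{4 + 0}\right)^{2} = \left(\frac{2 \left(4 + 0\right)}{4}\right)^{2} = \left(2 \cdot \frac{1}{4} \cdot 4\right)^{2} = 2^{2} = 4$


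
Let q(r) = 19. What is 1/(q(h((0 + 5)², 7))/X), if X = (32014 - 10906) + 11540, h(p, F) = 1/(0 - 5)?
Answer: 32648/19 ≈ 1718.3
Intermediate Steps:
h(p, F) = -⅕ (h(p, F) = 1/(-5) = -⅕)
X = 32648 (X = 21108 + 11540 = 32648)
1/(q(h((0 + 5)², 7))/X) = 1/(19/32648) = 32648/19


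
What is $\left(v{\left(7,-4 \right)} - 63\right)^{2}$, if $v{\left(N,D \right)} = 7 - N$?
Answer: $3969$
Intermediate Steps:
$\left(v{\left(7,-4 \right)} - 63\right)^{2} = \left(\left(7 - 7\right) - 63\right)^{2} = \left(0 - 63\right)^{2} = \left(-63\right)^{2} = 3969$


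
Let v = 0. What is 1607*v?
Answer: 0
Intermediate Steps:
1607*v = 1607*0 = 0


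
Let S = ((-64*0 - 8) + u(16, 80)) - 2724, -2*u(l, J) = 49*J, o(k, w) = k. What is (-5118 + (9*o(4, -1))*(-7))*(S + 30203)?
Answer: -136994070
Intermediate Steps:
u(l, J) = -49*J/2
S = -4692 (S = ((-64*0 - 8) - 49/2*80) - 2724 = ((0 - 8) - 1960) - 2724 = (-8 - 1960) - 2724 = -1968 - 2724 = -4692)
(-5118 + (9*o(4, -1))*(-7))*(S + 30203) = (-5118 + (9*4)*(-7))*(-4692 + 30203) = (-5118 + 36*(-7))*25511 = (-5118 - 252)*25511 = -5370*25511 = -136994070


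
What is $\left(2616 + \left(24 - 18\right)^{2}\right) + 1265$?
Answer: $3917$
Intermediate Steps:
$\left(2616 + \left(24 - 18\right)^{2}\right) + 1265 = \left(2616 + 6^{2}\right) + 1265 = \left(2616 + 36\right) + 1265 = 2652 + 1265 = 3917$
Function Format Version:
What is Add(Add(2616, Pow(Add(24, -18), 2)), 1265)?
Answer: 3917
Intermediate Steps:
Add(Add(2616, Pow(Add(24, -18), 2)), 1265) = Add(Add(2616, Pow(6, 2)), 1265) = Add(Add(2616, 36), 1265) = Add(2652, 1265) = 3917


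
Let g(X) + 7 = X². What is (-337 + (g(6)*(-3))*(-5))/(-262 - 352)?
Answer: -49/307 ≈ -0.15961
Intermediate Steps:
g(X) = -7 + X²
(-337 + (g(6)*(-3))*(-5))/(-262 - 352) = (-337 + ((-7 + 6²)*(-3))*(-5))/(-262 - 352) = (-337 + ((-7 + 36)*(-3))*(-5))/(-614) = (-337 + (29*(-3))*(-5))*(-1/614) = (-337 - 87*(-5))*(-1/614) = (-337 + 435)*(-1/614) = 98*(-1/614) = -49/307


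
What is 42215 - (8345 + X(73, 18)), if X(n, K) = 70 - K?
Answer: 33818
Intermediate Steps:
42215 - (8345 + X(73, 18)) = 42215 - (8345 + (70 - 1*18)) = 42215 - (8345 + (70 - 18)) = 42215 - (8345 + 52) = 42215 - 1*8397 = 42215 - 8397 = 33818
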